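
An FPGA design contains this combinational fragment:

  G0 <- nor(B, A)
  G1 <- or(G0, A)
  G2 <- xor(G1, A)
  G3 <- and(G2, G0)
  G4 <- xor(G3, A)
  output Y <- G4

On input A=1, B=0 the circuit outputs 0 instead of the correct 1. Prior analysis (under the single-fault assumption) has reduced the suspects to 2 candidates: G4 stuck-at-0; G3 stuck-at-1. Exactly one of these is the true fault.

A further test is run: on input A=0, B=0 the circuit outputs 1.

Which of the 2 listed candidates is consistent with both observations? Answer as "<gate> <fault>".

G3 stuck-at-1

Evaluate each candidate on input A=0, B=0:
  G4 stuck-at-0: G0=1, G1=1, G2=1, G3=1, G4=0 [stuck-at-0] → 0 — eliminated
  G3 stuck-at-1: G0=1, G1=1, G2=1, G3=1 [stuck-at-1], G4=1 → 1 — matches
Only G3 stuck-at-1 reproduces the observed 1.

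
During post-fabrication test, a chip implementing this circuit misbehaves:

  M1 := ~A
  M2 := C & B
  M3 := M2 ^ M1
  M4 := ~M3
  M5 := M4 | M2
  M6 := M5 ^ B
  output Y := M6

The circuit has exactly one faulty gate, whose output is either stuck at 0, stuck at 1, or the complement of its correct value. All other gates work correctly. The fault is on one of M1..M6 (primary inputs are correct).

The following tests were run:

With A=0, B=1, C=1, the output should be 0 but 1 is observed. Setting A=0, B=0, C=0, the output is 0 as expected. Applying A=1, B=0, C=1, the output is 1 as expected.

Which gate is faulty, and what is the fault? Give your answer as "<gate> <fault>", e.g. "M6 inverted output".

Fault-free values for test 1 (A=0, B=1, C=1): M1=1, M2=1, M3=0, M4=1, M5=1, M6=0, giving Y=0. Observed 1.
Test 1: faults giving observed 1 are {M2 stuck-at-0, M2 inverted output, M5 stuck-at-0, M5 inverted output, M6 stuck-at-1, M6 inverted output}.
Test 2 (A=0, B=0, C=0): fault-free M1=1, M2=0, M3=1, M4=0, M5=0, M6=0 → 0; observed 0. Eliminates M2 inverted output, M5 inverted output, M6 stuck-at-1, M6 inverted output.
Test 3 (A=1, B=0, C=1): fault-free M1=0, M2=0, M3=0, M4=1, M5=1, M6=1 → 1; observed 1. Eliminates M5 stuck-at-0.
Only M2 stuck-at-0 is consistent with every test.

M2 stuck-at-0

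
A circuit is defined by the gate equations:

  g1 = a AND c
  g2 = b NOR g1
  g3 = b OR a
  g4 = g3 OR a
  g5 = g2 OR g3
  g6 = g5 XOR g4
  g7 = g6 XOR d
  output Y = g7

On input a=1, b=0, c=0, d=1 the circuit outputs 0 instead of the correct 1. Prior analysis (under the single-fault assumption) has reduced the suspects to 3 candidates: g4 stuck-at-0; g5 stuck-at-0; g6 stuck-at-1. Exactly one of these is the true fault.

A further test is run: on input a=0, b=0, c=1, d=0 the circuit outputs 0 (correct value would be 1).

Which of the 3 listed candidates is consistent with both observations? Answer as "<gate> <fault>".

g5 stuck-at-0

Evaluate each candidate on input a=0, b=0, c=1, d=0:
  g4 stuck-at-0: g1=0, g2=1, g3=0, g4=0 [stuck-at-0], g5=1, g6=1, g7=1 → 1 — eliminated
  g5 stuck-at-0: g1=0, g2=1, g3=0, g4=0, g5=0 [stuck-at-0], g6=0, g7=0 → 0 — matches
  g6 stuck-at-1: g1=0, g2=1, g3=0, g4=0, g5=1, g6=1 [stuck-at-1], g7=1 → 1 — eliminated
Only g5 stuck-at-0 reproduces the observed 0.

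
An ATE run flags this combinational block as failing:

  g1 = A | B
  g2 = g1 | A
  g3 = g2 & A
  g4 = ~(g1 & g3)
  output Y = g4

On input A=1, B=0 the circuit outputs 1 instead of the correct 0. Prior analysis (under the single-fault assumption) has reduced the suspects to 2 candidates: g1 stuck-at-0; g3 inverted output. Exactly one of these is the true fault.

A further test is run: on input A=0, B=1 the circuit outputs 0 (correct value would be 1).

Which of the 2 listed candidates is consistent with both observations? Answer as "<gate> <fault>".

g3 inverted output

Evaluate each candidate on input A=0, B=1:
  g1 stuck-at-0: g1=0 [stuck-at-0], g2=0, g3=0, g4=1 → 1 — eliminated
  g3 inverted output: g1=1, g2=1, g3=1 [inverted output], g4=0 → 0 — matches
Only g3 inverted output reproduces the observed 0.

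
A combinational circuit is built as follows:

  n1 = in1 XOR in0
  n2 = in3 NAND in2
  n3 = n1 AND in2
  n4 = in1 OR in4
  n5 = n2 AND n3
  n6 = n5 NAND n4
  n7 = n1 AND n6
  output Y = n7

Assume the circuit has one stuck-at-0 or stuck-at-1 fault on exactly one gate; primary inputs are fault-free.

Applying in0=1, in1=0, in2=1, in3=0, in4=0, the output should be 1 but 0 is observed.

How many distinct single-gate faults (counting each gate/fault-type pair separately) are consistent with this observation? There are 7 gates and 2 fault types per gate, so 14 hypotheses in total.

4

Fault-free: n1=1, n2=1, n3=1, n4=0, n5=1, n6=1, n7=1 → 1. Observed 0.
  n1 stuck-at-0: output 0 ✓
  n1 stuck-at-1: output 1 ✗
  n2 stuck-at-0: output 1 ✗
  n2 stuck-at-1: output 1 ✗
  n3 stuck-at-0: output 1 ✗
  n3 stuck-at-1: output 1 ✗
  n4 stuck-at-0: output 1 ✗
  n4 stuck-at-1: output 0 ✓
  n5 stuck-at-0: output 1 ✗
  n5 stuck-at-1: output 1 ✗
  n6 stuck-at-0: output 0 ✓
  n6 stuck-at-1: output 1 ✗
  n7 stuck-at-0: output 0 ✓
  n7 stuck-at-1: output 1 ✗
Consistent faults: {n1 stuck-at-0, n4 stuck-at-1, n6 stuck-at-0, n7 stuck-at-0} — 4 in all.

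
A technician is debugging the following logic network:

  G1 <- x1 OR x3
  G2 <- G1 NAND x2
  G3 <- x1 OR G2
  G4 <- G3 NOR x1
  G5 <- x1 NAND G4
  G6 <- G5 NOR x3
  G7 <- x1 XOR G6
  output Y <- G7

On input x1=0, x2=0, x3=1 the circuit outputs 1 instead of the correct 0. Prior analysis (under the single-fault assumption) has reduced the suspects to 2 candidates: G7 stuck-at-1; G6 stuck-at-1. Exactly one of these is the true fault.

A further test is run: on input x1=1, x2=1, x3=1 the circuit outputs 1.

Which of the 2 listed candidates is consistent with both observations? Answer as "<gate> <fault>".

Evaluate each candidate on input x1=1, x2=1, x3=1:
  G7 stuck-at-1: G1=1, G2=0, G3=1, G4=0, G5=1, G6=0, G7=1 [stuck-at-1] → 1 — matches
  G6 stuck-at-1: G1=1, G2=0, G3=1, G4=0, G5=1, G6=1 [stuck-at-1], G7=0 → 0 — eliminated
Only G7 stuck-at-1 reproduces the observed 1.

G7 stuck-at-1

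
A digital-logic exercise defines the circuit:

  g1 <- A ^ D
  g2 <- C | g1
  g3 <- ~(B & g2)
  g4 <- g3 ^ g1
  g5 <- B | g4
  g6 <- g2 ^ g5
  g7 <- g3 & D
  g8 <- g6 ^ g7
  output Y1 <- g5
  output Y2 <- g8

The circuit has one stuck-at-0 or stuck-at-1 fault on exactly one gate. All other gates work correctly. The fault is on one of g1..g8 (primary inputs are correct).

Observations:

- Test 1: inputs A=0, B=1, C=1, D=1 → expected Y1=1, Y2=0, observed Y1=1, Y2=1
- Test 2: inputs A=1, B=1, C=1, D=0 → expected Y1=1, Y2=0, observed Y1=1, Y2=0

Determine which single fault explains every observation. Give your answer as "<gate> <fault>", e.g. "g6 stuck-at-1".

g3 stuck-at-1

Fault-free values for test 1 (A=0, B=1, C=1, D=1): g1=1, g2=1, g3=0, g4=1, g5=1, g6=0, g7=0, g8=0, giving Y1=1, Y2=0. Observed Y1=1, Y2=1.
Test 1: faults giving observed Y1=1, Y2=1 are {g3 stuck-at-1, g6 stuck-at-1, g7 stuck-at-1, g8 stuck-at-1}.
Test 2 (A=1, B=1, C=1, D=0): fault-free g1=1, g2=1, g3=0, g4=1, g5=1, g6=0, g7=0, g8=0 → Y1=1, Y2=0; observed Y1=1, Y2=0. Eliminates g6 stuck-at-1, g7 stuck-at-1, g8 stuck-at-1.
Only g3 stuck-at-1 is consistent with every test.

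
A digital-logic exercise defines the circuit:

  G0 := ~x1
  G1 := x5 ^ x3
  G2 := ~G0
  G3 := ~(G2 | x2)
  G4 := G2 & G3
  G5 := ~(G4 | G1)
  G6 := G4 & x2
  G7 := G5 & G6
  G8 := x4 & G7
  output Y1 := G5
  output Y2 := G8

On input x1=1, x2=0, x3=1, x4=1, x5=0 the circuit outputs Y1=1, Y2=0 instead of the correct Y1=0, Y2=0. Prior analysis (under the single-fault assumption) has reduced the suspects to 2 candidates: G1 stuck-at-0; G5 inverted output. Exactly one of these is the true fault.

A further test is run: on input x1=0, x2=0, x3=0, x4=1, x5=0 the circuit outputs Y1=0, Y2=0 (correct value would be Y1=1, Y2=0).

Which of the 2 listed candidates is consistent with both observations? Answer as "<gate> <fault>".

Evaluate each candidate on input x1=0, x2=0, x3=0, x4=1, x5=0:
  G1 stuck-at-0: G0=1, G1=0 [stuck-at-0], G2=0, G3=1, G4=0, G5=1, G6=0, G7=0, G8=0 → Y1=1, Y2=0 — eliminated
  G5 inverted output: G0=1, G1=0, G2=0, G3=1, G4=0, G5=0 [inverted output], G6=0, G7=0, G8=0 → Y1=0, Y2=0 — matches
Only G5 inverted output reproduces the observed Y1=0, Y2=0.

G5 inverted output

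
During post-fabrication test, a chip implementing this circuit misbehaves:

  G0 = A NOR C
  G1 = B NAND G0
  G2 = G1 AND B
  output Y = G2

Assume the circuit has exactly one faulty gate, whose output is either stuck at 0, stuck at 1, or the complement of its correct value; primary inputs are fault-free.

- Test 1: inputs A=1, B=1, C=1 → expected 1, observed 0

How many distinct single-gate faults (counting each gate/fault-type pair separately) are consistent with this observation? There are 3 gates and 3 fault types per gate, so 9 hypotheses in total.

6

Fault-free: G0=0, G1=1, G2=1 → 1. Observed 0.
  G0 stuck-at-0: output 1 ✗
  G0 stuck-at-1: output 0 ✓
  G0 inverted output: output 0 ✓
  G1 stuck-at-0: output 0 ✓
  G1 stuck-at-1: output 1 ✗
  G1 inverted output: output 0 ✓
  G2 stuck-at-0: output 0 ✓
  G2 stuck-at-1: output 1 ✗
  G2 inverted output: output 0 ✓
Consistent faults: {G0 stuck-at-1, G0 inverted output, G1 stuck-at-0, G1 inverted output, G2 stuck-at-0, G2 inverted output} — 6 in all.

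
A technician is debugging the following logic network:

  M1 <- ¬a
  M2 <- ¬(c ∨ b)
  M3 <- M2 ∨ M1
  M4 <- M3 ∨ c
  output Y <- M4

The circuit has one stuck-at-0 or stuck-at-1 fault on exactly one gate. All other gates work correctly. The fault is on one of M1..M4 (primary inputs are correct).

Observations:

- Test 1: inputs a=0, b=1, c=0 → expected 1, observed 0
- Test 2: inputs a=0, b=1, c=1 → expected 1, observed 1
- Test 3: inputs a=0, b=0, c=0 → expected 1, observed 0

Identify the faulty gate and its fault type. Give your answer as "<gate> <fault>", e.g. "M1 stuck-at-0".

M3 stuck-at-0

Fault-free values for test 1 (a=0, b=1, c=0): M1=1, M2=0, M3=1, M4=1, giving Y=1. Observed 0.
Test 1: faults giving observed 0 are {M1 stuck-at-0, M3 stuck-at-0, M4 stuck-at-0}.
Test 2 (a=0, b=1, c=1): fault-free M1=1, M2=0, M3=1, M4=1 → 1; observed 1. Eliminates M4 stuck-at-0.
Test 3 (a=0, b=0, c=0): fault-free M1=1, M2=1, M3=1, M4=1 → 1; observed 0. Eliminates M1 stuck-at-0.
Only M3 stuck-at-0 is consistent with every test.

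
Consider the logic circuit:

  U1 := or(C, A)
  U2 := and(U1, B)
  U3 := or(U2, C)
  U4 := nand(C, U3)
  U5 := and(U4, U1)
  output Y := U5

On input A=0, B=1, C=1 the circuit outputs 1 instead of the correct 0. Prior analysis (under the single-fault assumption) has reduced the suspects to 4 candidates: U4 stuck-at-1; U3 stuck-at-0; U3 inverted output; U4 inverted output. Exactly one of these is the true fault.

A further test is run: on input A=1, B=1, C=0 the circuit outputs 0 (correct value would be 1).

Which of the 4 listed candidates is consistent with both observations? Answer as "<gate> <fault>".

Evaluate each candidate on input A=1, B=1, C=0:
  U4 stuck-at-1: U1=1, U2=1, U3=1, U4=1 [stuck-at-1], U5=1 → 1 — eliminated
  U3 stuck-at-0: U1=1, U2=1, U3=0 [stuck-at-0], U4=1, U5=1 → 1 — eliminated
  U3 inverted output: U1=1, U2=1, U3=0 [inverted output], U4=1, U5=1 → 1 — eliminated
  U4 inverted output: U1=1, U2=1, U3=1, U4=0 [inverted output], U5=0 → 0 — matches
Only U4 inverted output reproduces the observed 0.

U4 inverted output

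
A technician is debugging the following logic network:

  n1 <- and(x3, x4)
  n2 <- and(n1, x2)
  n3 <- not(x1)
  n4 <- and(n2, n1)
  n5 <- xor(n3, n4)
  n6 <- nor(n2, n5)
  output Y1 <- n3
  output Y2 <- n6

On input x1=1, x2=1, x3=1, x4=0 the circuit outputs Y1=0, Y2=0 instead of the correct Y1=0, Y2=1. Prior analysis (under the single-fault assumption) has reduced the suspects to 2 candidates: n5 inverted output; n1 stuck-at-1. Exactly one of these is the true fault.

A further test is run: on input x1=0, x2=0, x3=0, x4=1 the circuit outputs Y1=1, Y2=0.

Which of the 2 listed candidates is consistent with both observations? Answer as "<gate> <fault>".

Evaluate each candidate on input x1=0, x2=0, x3=0, x4=1:
  n5 inverted output: n1=0, n2=0, n3=1, n4=0, n5=0 [inverted output], n6=1 → Y1=1, Y2=1 — eliminated
  n1 stuck-at-1: n1=1 [stuck-at-1], n2=0, n3=1, n4=0, n5=1, n6=0 → Y1=1, Y2=0 — matches
Only n1 stuck-at-1 reproduces the observed Y1=1, Y2=0.

n1 stuck-at-1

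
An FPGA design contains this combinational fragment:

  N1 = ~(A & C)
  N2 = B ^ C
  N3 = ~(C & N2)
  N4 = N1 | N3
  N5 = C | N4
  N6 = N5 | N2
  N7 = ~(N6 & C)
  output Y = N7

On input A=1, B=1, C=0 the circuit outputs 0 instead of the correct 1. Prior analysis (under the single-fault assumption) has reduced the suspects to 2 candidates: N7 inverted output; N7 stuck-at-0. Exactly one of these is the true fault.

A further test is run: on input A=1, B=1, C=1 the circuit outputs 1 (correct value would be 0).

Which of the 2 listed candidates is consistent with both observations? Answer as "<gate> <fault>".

N7 inverted output

Evaluate each candidate on input A=1, B=1, C=1:
  N7 inverted output: N1=0, N2=0, N3=1, N4=1, N5=1, N6=1, N7=1 [inverted output] → 1 — matches
  N7 stuck-at-0: N1=0, N2=0, N3=1, N4=1, N5=1, N6=1, N7=0 [stuck-at-0] → 0 — eliminated
Only N7 inverted output reproduces the observed 1.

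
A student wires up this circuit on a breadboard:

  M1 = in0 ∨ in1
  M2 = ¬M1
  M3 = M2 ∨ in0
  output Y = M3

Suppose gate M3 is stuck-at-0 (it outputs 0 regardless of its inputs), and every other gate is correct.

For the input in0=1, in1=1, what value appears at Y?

0

Propagate with M3 forced: M1=1, M2=0, M3=0 [stuck-at-0].
So Y = 0. (Without the fault it would be 1.)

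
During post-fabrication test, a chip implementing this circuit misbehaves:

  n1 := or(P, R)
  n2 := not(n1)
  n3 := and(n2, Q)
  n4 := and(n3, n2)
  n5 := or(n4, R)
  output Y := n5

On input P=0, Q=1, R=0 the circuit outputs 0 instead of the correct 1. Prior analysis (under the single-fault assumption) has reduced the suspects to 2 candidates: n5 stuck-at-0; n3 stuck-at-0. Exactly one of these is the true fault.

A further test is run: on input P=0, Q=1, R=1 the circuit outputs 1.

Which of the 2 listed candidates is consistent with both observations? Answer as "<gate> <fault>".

n3 stuck-at-0

Evaluate each candidate on input P=0, Q=1, R=1:
  n5 stuck-at-0: n1=1, n2=0, n3=0, n4=0, n5=0 [stuck-at-0] → 0 — eliminated
  n3 stuck-at-0: n1=1, n2=0, n3=0 [stuck-at-0], n4=0, n5=1 → 1 — matches
Only n3 stuck-at-0 reproduces the observed 1.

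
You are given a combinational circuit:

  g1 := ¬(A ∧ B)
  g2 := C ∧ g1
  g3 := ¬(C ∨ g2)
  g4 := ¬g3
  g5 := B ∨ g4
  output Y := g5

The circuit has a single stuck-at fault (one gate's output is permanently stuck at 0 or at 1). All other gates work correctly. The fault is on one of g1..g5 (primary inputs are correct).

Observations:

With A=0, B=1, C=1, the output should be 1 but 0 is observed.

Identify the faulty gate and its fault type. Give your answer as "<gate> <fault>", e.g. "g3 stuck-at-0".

g5 stuck-at-0

Fault-free values for test 1 (A=0, B=1, C=1): g1=1, g2=1, g3=0, g4=1, g5=1, giving Y=1. Observed 0.
Test 1: faults giving observed 0 are {g5 stuck-at-0}.
Only g5 stuck-at-0 is consistent with every test.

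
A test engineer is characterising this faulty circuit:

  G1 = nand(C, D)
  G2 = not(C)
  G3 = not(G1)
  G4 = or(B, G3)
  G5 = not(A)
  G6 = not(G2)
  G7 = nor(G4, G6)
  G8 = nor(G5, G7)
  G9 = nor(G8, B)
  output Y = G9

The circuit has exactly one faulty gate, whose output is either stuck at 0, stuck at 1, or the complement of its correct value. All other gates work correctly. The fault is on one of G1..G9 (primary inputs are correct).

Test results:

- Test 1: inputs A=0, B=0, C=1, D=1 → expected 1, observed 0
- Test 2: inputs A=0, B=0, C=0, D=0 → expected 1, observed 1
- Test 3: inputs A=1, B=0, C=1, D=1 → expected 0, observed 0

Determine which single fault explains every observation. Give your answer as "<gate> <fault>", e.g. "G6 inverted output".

G5 stuck-at-0

Fault-free values for test 1 (A=0, B=0, C=1, D=1): G1=0, G2=0, G3=1, G4=1, G5=1, G6=1, G7=0, G8=0, G9=1, giving Y=1. Observed 0.
Test 1: faults giving observed 0 are {G5 stuck-at-0, G5 inverted output, G8 stuck-at-1, G8 inverted output, G9 stuck-at-0, G9 inverted output}.
Test 2 (A=0, B=0, C=0, D=0): fault-free G1=1, G2=1, G3=0, G4=0, G5=1, G6=0, G7=1, G8=0, G9=1 → 1; observed 1. Eliminates G8 stuck-at-1, G8 inverted output, G9 stuck-at-0, G9 inverted output.
Test 3 (A=1, B=0, C=1, D=1): fault-free G1=0, G2=0, G3=1, G4=1, G5=0, G6=1, G7=0, G8=1, G9=0 → 0; observed 0. Eliminates G5 inverted output.
Only G5 stuck-at-0 is consistent with every test.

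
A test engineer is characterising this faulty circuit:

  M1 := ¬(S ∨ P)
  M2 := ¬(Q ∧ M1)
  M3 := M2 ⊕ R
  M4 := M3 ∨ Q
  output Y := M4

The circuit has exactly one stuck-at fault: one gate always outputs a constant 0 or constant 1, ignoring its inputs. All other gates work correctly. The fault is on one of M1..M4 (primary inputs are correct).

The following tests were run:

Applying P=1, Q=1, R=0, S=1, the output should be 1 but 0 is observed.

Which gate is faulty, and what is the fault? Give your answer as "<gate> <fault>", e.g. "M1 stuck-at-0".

Fault-free values for test 1 (P=1, Q=1, R=0, S=1): M1=0, M2=1, M3=1, M4=1, giving Y=1. Observed 0.
Test 1: faults giving observed 0 are {M4 stuck-at-0}.
Only M4 stuck-at-0 is consistent with every test.

M4 stuck-at-0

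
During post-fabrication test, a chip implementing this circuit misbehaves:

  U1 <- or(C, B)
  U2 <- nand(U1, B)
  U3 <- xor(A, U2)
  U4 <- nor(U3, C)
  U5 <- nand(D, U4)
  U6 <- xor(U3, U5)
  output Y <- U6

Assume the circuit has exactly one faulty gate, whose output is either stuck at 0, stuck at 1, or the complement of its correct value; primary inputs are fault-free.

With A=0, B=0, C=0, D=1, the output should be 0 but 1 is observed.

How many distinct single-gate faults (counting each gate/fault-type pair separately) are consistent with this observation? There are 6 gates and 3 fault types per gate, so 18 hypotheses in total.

Fault-free: U1=0, U2=1, U3=1, U4=0, U5=1, U6=0 → 0. Observed 1.
  U1: none of the 3 fault types match ✗
  U2: none of the 3 fault types match ✗
  U3: none of the 3 fault types match ✗
  U4: stuck-at-1, inverted output ✓; others ✗
  U5: stuck-at-0, inverted output ✓; others ✗
  U6: stuck-at-1, inverted output ✓; others ✗
Consistent faults: {U4 stuck-at-1, U4 inverted output, U5 stuck-at-0, U5 inverted output, U6 stuck-at-1, U6 inverted output} — 6 in all.

6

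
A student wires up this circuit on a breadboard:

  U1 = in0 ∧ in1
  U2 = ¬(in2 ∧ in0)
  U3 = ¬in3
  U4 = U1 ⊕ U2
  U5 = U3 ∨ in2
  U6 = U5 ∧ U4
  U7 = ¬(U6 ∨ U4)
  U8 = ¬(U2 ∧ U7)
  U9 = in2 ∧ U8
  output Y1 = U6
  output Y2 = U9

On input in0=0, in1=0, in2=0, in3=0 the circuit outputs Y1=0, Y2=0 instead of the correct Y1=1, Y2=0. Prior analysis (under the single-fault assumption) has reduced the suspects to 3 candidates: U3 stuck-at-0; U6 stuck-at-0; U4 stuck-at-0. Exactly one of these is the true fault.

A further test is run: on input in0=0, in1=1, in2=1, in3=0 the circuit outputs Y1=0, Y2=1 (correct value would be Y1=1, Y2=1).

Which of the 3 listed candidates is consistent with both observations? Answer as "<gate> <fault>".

Evaluate each candidate on input in0=0, in1=1, in2=1, in3=0:
  U3 stuck-at-0: U1=0, U2=1, U3=0 [stuck-at-0], U4=1, U5=1, U6=1, U7=0, U8=1, U9=1 → Y1=1, Y2=1 — eliminated
  U6 stuck-at-0: U1=0, U2=1, U3=1, U4=1, U5=1, U6=0 [stuck-at-0], U7=0, U8=1, U9=1 → Y1=0, Y2=1 — matches
  U4 stuck-at-0: U1=0, U2=1, U3=1, U4=0 [stuck-at-0], U5=1, U6=0, U7=1, U8=0, U9=0 → Y1=0, Y2=0 — eliminated
Only U6 stuck-at-0 reproduces the observed Y1=0, Y2=1.

U6 stuck-at-0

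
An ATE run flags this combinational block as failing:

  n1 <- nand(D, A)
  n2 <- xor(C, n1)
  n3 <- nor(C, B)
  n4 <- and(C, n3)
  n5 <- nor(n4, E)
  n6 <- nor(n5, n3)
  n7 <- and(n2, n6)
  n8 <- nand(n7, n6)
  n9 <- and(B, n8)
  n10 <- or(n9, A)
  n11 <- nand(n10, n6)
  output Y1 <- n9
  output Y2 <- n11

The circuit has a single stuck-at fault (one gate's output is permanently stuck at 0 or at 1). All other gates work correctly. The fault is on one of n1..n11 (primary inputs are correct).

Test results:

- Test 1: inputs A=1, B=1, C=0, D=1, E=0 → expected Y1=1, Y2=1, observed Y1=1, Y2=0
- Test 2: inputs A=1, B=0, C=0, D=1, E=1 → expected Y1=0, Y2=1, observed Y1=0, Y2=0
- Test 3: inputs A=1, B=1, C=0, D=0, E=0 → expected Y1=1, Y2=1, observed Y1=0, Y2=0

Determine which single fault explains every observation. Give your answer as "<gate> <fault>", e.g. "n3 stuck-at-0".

n6 stuck-at-1

Fault-free values for test 1 (A=1, B=1, C=0, D=1, E=0): n1=0, n2=0, n3=0, n4=0, n5=1, n6=0, n7=0, n8=1, n9=1, n10=1, n11=1, giving Y1=1, Y2=1. Observed Y1=1, Y2=0.
Test 1: faults giving observed Y1=1, Y2=0 are {n4 stuck-at-1, n5 stuck-at-0, n6 stuck-at-1, n11 stuck-at-0}.
Test 2 (A=1, B=0, C=0, D=1, E=1): fault-free n1=0, n2=0, n3=1, n4=0, n5=0, n6=0, n7=0, n8=1, n9=0, n10=1, n11=1 → Y1=0, Y2=1; observed Y1=0, Y2=0. Eliminates n4 stuck-at-1, n5 stuck-at-0.
Test 3 (A=1, B=1, C=0, D=0, E=0): fault-free n1=1, n2=1, n3=0, n4=0, n5=1, n6=0, n7=0, n8=1, n9=1, n10=1, n11=1 → Y1=1, Y2=1; observed Y1=0, Y2=0. Eliminates n11 stuck-at-0.
Only n6 stuck-at-1 is consistent with every test.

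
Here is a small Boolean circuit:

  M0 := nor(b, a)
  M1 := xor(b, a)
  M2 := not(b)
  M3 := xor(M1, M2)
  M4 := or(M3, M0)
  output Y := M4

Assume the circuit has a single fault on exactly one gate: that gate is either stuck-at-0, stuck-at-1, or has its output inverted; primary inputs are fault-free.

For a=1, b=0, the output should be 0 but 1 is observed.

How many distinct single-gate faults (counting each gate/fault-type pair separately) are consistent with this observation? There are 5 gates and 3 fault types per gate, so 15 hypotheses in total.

Fault-free: M0=0, M1=1, M2=1, M3=0, M4=0 → 0. Observed 1.
  M0: stuck-at-1, inverted output ✓; others ✗
  M1: stuck-at-0, inverted output ✓; others ✗
  M2: stuck-at-0, inverted output ✓; others ✗
  M3: stuck-at-1, inverted output ✓; others ✗
  M4: stuck-at-1, inverted output ✓; others ✗
Consistent faults: {M0 stuck-at-1, M0 inverted output, M1 stuck-at-0, M1 inverted output, M2 stuck-at-0, M2 inverted output, M3 stuck-at-1, M3 inverted output, M4 stuck-at-1, M4 inverted output} — 10 in all.

10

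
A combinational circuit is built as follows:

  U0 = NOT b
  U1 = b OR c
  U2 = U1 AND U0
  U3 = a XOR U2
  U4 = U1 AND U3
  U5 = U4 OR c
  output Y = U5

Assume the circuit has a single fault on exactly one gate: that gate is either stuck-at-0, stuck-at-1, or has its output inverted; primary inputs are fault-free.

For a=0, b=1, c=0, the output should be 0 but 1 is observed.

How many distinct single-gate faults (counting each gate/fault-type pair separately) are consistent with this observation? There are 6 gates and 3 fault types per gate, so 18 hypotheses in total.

10

Fault-free: U0=0, U1=1, U2=0, U3=0, U4=0, U5=0 → 0. Observed 1.
  U0: stuck-at-1, inverted output ✓; others ✗
  U1: none of the 3 fault types match ✗
  U2: stuck-at-1, inverted output ✓; others ✗
  U3: stuck-at-1, inverted output ✓; others ✗
  U4: stuck-at-1, inverted output ✓; others ✗
  U5: stuck-at-1, inverted output ✓; others ✗
Consistent faults: {U0 stuck-at-1, U0 inverted output, U2 stuck-at-1, U2 inverted output, U3 stuck-at-1, U3 inverted output, U4 stuck-at-1, U4 inverted output, U5 stuck-at-1, U5 inverted output} — 10 in all.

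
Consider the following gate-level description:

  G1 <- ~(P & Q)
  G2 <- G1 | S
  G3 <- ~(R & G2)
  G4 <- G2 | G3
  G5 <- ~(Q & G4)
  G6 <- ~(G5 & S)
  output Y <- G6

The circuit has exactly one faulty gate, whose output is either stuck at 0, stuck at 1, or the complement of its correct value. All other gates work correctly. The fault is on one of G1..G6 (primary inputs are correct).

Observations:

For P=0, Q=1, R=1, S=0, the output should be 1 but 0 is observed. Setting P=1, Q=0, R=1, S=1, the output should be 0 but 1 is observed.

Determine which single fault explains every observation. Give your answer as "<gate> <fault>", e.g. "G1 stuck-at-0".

Fault-free values for test 1 (P=0, Q=1, R=1, S=0): G1=1, G2=1, G3=0, G4=1, G5=0, G6=1, giving Y=1. Observed 0.
Test 1: faults giving observed 0 are {G6 stuck-at-0, G6 inverted output}.
Test 2 (P=1, Q=0, R=1, S=1): fault-free G1=1, G2=1, G3=0, G4=1, G5=1, G6=0 → 0; observed 1. Eliminates G6 stuck-at-0.
Only G6 inverted output is consistent with every test.

G6 inverted output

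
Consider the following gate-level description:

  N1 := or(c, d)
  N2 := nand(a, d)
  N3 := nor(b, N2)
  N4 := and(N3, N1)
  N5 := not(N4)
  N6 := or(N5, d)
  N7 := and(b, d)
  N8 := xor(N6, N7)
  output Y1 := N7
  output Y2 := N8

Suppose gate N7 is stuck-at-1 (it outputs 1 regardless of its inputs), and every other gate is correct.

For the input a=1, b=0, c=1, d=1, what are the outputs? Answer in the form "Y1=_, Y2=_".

Propagate with N7 forced: N1=1, N2=0, N3=1, N4=1, N5=0, N6=1, N7=1 [stuck-at-1], N8=0.
So the outputs are Y1=1, Y2=0. (Without the fault they would be Y1=0, Y2=1.)

Y1=1, Y2=0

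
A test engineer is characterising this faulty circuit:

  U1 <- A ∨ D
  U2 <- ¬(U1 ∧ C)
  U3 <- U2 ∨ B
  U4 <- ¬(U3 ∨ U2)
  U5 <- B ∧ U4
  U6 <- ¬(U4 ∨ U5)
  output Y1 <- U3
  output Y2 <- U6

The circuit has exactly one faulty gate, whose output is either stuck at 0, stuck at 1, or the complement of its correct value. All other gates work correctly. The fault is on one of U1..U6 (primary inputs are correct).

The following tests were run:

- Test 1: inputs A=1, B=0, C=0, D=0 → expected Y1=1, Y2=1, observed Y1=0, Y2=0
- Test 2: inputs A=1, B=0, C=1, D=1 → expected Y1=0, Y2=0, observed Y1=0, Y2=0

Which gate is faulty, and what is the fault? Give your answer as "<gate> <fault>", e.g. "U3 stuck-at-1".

Fault-free values for test 1 (A=1, B=0, C=0, D=0): U1=1, U2=1, U3=1, U4=0, U5=0, U6=1, giving Y1=1, Y2=1. Observed Y1=0, Y2=0.
Test 1: faults giving observed Y1=0, Y2=0 are {U2 stuck-at-0, U2 inverted output}.
Test 2 (A=1, B=0, C=1, D=1): fault-free U1=1, U2=0, U3=0, U4=1, U5=0, U6=0 → Y1=0, Y2=0; observed Y1=0, Y2=0. Eliminates U2 inverted output.
Only U2 stuck-at-0 is consistent with every test.

U2 stuck-at-0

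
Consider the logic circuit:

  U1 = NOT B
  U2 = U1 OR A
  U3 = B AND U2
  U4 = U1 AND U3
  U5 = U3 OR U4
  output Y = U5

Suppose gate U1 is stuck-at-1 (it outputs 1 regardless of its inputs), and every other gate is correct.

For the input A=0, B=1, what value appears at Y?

Propagate with U1 forced: U1=1 [stuck-at-1], U2=1, U3=1, U4=1, U5=1.
So Y = 1. (Without the fault it would be 0.)

1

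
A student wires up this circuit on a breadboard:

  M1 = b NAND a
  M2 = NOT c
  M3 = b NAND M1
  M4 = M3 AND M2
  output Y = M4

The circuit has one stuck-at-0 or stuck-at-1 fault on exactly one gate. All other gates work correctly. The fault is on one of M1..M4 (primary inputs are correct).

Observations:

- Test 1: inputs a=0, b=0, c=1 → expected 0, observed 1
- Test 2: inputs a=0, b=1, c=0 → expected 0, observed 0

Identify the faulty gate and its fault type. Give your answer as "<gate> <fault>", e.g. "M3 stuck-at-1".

Fault-free values for test 1 (a=0, b=0, c=1): M1=1, M2=0, M3=1, M4=0, giving Y=0. Observed 1.
Test 1: faults giving observed 1 are {M2 stuck-at-1, M4 stuck-at-1}.
Test 2 (a=0, b=1, c=0): fault-free M1=1, M2=1, M3=0, M4=0 → 0; observed 0. Eliminates M4 stuck-at-1.
Only M2 stuck-at-1 is consistent with every test.

M2 stuck-at-1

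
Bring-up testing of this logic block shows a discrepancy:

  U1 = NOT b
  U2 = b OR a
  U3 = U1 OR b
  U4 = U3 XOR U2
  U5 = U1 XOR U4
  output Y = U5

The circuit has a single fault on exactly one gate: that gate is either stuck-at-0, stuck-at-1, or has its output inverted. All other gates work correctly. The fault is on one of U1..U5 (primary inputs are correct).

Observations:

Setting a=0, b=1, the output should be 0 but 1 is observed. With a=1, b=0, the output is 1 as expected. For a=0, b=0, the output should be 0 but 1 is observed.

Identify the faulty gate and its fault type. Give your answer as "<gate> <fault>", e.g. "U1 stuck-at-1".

U5 stuck-at-1

Fault-free values for test 1 (a=0, b=1): U1=0, U2=1, U3=1, U4=0, U5=0, giving Y=0. Observed 1.
Test 1: faults giving observed 1 are {U1 stuck-at-1, U1 inverted output, U2 stuck-at-0, U2 inverted output, U3 stuck-at-0, U3 inverted output, U4 stuck-at-1, U4 inverted output, U5 stuck-at-1, U5 inverted output}.
Test 2 (a=1, b=0): fault-free U1=1, U2=1, U3=1, U4=0, U5=1 → 1; observed 1. Eliminates U2 stuck-at-0, U2 inverted output, U3 stuck-at-0, U3 inverted output, U4 stuck-at-1, U4 inverted output, U5 inverted output.
Test 3 (a=0, b=0): fault-free U1=1, U2=0, U3=1, U4=1, U5=0 → 0; observed 1. Eliminates U1 stuck-at-1, U1 inverted output.
Only U5 stuck-at-1 is consistent with every test.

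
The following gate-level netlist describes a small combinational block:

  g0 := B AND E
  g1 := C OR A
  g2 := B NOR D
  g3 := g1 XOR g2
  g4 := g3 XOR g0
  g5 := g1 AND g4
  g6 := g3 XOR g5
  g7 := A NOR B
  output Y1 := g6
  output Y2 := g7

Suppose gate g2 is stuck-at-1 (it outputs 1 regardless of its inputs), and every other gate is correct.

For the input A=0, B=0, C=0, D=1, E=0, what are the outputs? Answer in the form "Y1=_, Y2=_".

Y1=1, Y2=1

Propagate with g2 forced: g0=0, g1=0, g2=1 [stuck-at-1], g3=1, g4=1, g5=0, g6=1, g7=1.
So the outputs are Y1=1, Y2=1. (Without the fault they would be Y1=0, Y2=1.)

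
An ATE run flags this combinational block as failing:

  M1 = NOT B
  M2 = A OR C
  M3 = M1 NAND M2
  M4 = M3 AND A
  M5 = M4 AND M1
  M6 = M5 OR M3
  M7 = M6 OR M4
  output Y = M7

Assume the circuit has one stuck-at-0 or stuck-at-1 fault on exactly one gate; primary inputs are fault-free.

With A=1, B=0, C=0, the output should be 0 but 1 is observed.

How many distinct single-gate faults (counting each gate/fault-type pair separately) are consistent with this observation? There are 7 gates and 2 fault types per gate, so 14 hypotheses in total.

7

Fault-free: M1=1, M2=1, M3=0, M4=0, M5=0, M6=0, M7=0 → 0. Observed 1.
  M1 stuck-at-0: output 1 ✓
  M1 stuck-at-1: output 0 ✗
  M2 stuck-at-0: output 1 ✓
  M2 stuck-at-1: output 0 ✗
  M3 stuck-at-0: output 0 ✗
  M3 stuck-at-1: output 1 ✓
  M4 stuck-at-0: output 0 ✗
  M4 stuck-at-1: output 1 ✓
  M5 stuck-at-0: output 0 ✗
  M5 stuck-at-1: output 1 ✓
  M6 stuck-at-0: output 0 ✗
  M6 stuck-at-1: output 1 ✓
  M7 stuck-at-0: output 0 ✗
  M7 stuck-at-1: output 1 ✓
Consistent faults: {M1 stuck-at-0, M2 stuck-at-0, M3 stuck-at-1, M4 stuck-at-1, M5 stuck-at-1, M6 stuck-at-1, M7 stuck-at-1} — 7 in all.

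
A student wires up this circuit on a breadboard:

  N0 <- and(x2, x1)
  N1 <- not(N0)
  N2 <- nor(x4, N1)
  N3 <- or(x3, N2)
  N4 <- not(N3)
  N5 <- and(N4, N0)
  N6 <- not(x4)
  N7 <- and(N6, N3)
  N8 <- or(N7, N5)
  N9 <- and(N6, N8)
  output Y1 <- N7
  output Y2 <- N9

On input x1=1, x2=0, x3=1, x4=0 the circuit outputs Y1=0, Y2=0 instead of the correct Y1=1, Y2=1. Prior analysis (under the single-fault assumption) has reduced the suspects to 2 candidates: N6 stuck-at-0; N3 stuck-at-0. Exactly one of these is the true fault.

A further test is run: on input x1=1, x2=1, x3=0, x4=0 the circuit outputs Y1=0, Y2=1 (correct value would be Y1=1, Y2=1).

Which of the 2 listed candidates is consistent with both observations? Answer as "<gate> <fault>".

N3 stuck-at-0

Evaluate each candidate on input x1=1, x2=1, x3=0, x4=0:
  N6 stuck-at-0: N0=1, N1=0, N2=1, N3=1, N4=0, N5=0, N6=0 [stuck-at-0], N7=0, N8=0, N9=0 → Y1=0, Y2=0 — eliminated
  N3 stuck-at-0: N0=1, N1=0, N2=1, N3=0 [stuck-at-0], N4=1, N5=1, N6=1, N7=0, N8=1, N9=1 → Y1=0, Y2=1 — matches
Only N3 stuck-at-0 reproduces the observed Y1=0, Y2=1.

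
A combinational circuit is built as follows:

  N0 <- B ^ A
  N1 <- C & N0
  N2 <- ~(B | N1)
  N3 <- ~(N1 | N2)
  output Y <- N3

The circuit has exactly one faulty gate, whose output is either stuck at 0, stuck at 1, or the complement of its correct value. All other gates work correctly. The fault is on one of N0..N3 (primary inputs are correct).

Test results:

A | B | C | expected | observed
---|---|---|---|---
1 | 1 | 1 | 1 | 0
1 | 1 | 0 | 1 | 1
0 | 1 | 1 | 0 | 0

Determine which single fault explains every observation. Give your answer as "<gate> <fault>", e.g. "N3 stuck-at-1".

N0 stuck-at-1

Fault-free values for test 1 (A=1, B=1, C=1): N0=0, N1=0, N2=0, N3=1, giving Y=1. Observed 0.
Test 1: faults giving observed 0 are {N0 stuck-at-1, N0 inverted output, N1 stuck-at-1, N1 inverted output, N2 stuck-at-1, N2 inverted output, N3 stuck-at-0, N3 inverted output}.
Test 2 (A=1, B=1, C=0): fault-free N0=0, N1=0, N2=0, N3=1 → 1; observed 1. Eliminates N1 stuck-at-1, N1 inverted output, N2 stuck-at-1, N2 inverted output, N3 stuck-at-0, N3 inverted output.
Test 3 (A=0, B=1, C=1): fault-free N0=1, N1=1, N2=0, N3=0 → 0; observed 0. Eliminates N0 inverted output.
Only N0 stuck-at-1 is consistent with every test.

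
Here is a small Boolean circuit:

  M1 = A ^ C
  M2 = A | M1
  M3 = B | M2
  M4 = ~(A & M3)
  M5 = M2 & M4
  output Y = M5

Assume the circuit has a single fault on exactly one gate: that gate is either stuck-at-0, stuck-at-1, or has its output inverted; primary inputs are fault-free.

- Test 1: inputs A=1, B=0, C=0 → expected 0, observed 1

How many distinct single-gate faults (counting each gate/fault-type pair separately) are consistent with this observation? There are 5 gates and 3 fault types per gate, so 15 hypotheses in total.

Fault-free: M1=1, M2=1, M3=1, M4=0, M5=0 → 0. Observed 1.
  M1: none of the 3 fault types match ✗
  M2: none of the 3 fault types match ✗
  M3: stuck-at-0, inverted output ✓; others ✗
  M4: stuck-at-1, inverted output ✓; others ✗
  M5: stuck-at-1, inverted output ✓; others ✗
Consistent faults: {M3 stuck-at-0, M3 inverted output, M4 stuck-at-1, M4 inverted output, M5 stuck-at-1, M5 inverted output} — 6 in all.

6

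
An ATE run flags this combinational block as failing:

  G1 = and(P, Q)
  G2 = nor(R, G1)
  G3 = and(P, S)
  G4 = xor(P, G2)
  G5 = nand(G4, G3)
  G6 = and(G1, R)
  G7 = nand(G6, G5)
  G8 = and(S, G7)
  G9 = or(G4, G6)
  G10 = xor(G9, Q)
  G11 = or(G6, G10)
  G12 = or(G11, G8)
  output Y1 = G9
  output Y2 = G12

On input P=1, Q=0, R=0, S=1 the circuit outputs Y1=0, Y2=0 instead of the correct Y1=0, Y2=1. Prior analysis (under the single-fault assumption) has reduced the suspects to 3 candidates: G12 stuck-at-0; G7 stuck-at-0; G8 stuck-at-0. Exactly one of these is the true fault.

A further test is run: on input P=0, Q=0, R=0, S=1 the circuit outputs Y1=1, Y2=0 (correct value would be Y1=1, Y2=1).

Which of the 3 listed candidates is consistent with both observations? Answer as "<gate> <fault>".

G12 stuck-at-0

Evaluate each candidate on input P=0, Q=0, R=0, S=1:
  G12 stuck-at-0: G1=0, G2=1, G3=0, G4=1, G5=1, G6=0, G7=1, G8=1, G9=1, G10=1, G11=1, G12=0 [stuck-at-0] → Y1=1, Y2=0 — matches
  G7 stuck-at-0: G1=0, G2=1, G3=0, G4=1, G5=1, G6=0, G7=0 [stuck-at-0], G8=0, G9=1, G10=1, G11=1, G12=1 → Y1=1, Y2=1 — eliminated
  G8 stuck-at-0: G1=0, G2=1, G3=0, G4=1, G5=1, G6=0, G7=1, G8=0 [stuck-at-0], G9=1, G10=1, G11=1, G12=1 → Y1=1, Y2=1 — eliminated
Only G12 stuck-at-0 reproduces the observed Y1=1, Y2=0.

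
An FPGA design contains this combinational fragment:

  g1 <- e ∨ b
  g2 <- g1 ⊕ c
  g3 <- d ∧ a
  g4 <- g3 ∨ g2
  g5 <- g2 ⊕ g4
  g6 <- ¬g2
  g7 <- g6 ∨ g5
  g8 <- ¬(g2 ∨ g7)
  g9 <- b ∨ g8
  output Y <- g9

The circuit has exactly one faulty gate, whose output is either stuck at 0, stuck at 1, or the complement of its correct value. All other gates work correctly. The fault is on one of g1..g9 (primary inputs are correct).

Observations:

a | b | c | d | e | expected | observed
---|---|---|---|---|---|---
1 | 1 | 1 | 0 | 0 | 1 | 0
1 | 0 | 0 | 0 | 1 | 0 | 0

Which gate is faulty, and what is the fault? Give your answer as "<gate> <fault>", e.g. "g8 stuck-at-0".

Fault-free values for test 1 (a=1, b=1, c=1, d=0, e=0): g1=1, g2=0, g3=0, g4=0, g5=0, g6=1, g7=1, g8=0, g9=1, giving Y=1. Observed 0.
Test 1: faults giving observed 0 are {g9 stuck-at-0, g9 inverted output}.
Test 2 (a=1, b=0, c=0, d=0, e=1): fault-free g1=1, g2=1, g3=0, g4=1, g5=0, g6=0, g7=0, g8=0, g9=0 → 0; observed 0. Eliminates g9 inverted output.
Only g9 stuck-at-0 is consistent with every test.

g9 stuck-at-0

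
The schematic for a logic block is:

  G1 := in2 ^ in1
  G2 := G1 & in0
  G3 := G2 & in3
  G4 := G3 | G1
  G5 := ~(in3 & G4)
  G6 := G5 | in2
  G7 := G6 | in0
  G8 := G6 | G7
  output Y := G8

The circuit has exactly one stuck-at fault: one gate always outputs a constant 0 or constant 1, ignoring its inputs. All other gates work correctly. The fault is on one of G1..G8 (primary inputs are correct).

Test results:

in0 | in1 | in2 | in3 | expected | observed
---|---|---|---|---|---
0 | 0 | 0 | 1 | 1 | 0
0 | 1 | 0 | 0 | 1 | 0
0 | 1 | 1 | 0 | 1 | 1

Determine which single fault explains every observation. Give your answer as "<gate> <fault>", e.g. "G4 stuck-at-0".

Fault-free values for test 1 (in0=0, in1=0, in2=0, in3=1): G1=0, G2=0, G3=0, G4=0, G5=1, G6=1, G7=1, G8=1, giving Y=1. Observed 0.
Test 1: faults giving observed 0 are {G1 stuck-at-1, G2 stuck-at-1, G3 stuck-at-1, G4 stuck-at-1, G5 stuck-at-0, G6 stuck-at-0, G8 stuck-at-0}.
Test 2 (in0=0, in1=1, in2=0, in3=0): fault-free G1=1, G2=0, G3=0, G4=1, G5=1, G6=1, G7=1, G8=1 → 1; observed 0. Eliminates G1 stuck-at-1, G2 stuck-at-1, G3 stuck-at-1, G4 stuck-at-1.
Test 3 (in0=0, in1=1, in2=1, in3=0): fault-free G1=0, G2=0, G3=0, G4=0, G5=1, G6=1, G7=1, G8=1 → 1; observed 1. Eliminates G6 stuck-at-0, G8 stuck-at-0.
Only G5 stuck-at-0 is consistent with every test.

G5 stuck-at-0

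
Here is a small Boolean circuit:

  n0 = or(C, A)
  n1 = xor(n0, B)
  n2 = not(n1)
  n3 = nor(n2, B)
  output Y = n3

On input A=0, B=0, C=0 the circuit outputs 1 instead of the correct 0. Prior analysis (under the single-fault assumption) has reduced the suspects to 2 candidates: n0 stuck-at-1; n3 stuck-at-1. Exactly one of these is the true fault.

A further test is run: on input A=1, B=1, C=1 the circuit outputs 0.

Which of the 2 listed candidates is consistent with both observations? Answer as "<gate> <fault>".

n0 stuck-at-1

Evaluate each candidate on input A=1, B=1, C=1:
  n0 stuck-at-1: n0=1 [stuck-at-1], n1=0, n2=1, n3=0 → 0 — matches
  n3 stuck-at-1: n0=1, n1=0, n2=1, n3=1 [stuck-at-1] → 1 — eliminated
Only n0 stuck-at-1 reproduces the observed 0.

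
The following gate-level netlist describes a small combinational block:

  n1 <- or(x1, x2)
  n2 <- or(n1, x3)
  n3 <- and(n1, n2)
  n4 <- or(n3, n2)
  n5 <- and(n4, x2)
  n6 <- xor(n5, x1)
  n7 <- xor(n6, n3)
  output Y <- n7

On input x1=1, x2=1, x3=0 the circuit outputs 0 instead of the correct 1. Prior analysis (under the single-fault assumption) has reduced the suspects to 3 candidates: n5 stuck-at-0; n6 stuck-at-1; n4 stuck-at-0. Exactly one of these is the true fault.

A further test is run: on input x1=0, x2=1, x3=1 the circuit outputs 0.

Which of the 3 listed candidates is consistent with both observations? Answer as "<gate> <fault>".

Evaluate each candidate on input x1=0, x2=1, x3=1:
  n5 stuck-at-0: n1=1, n2=1, n3=1, n4=1, n5=0 [stuck-at-0], n6=0, n7=1 → 1 — eliminated
  n6 stuck-at-1: n1=1, n2=1, n3=1, n4=1, n5=1, n6=1 [stuck-at-1], n7=0 → 0 — matches
  n4 stuck-at-0: n1=1, n2=1, n3=1, n4=0 [stuck-at-0], n5=0, n6=0, n7=1 → 1 — eliminated
Only n6 stuck-at-1 reproduces the observed 0.

n6 stuck-at-1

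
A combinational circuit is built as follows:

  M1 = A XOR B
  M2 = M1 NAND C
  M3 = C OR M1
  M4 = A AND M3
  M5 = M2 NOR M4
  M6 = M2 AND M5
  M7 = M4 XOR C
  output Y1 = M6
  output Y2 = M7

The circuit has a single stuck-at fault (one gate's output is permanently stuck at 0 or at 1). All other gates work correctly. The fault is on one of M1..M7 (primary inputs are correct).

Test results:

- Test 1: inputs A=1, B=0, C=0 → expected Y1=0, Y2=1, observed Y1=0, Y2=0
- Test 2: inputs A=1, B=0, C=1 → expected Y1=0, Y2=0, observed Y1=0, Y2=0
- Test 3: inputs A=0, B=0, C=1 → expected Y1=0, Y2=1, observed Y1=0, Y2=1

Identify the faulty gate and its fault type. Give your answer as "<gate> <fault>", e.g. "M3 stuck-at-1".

M1 stuck-at-0

Fault-free values for test 1 (A=1, B=0, C=0): M1=1, M2=1, M3=1, M4=1, M5=0, M6=0, M7=1, giving Y1=0, Y2=1. Observed Y1=0, Y2=0.
Test 1: faults giving observed Y1=0, Y2=0 are {M1 stuck-at-0, M3 stuck-at-0, M4 stuck-at-0, M7 stuck-at-0}.
Test 2 (A=1, B=0, C=1): fault-free M1=1, M2=0, M3=1, M4=1, M5=0, M6=0, M7=0 → Y1=0, Y2=0; observed Y1=0, Y2=0. Eliminates M3 stuck-at-0, M4 stuck-at-0.
Test 3 (A=0, B=0, C=1): fault-free M1=0, M2=1, M3=1, M4=0, M5=0, M6=0, M7=1 → Y1=0, Y2=1; observed Y1=0, Y2=1. Eliminates M7 stuck-at-0.
Only M1 stuck-at-0 is consistent with every test.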